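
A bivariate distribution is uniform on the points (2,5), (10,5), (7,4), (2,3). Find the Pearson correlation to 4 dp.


Cov(X,Y) = 1.1875, Var(X) = 11.6875, Var(Y) = 0.6875
rho = Cov/(sqrt(VarX)*sqrt(VarY)) = 0.4189

0.4189


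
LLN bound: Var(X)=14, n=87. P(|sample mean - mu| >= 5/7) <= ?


Var(Xbar) = Var(X)/n = 14/87
Chebyshev: P(|Xbar-mu| >= 5/7) <= Var(Xbar)/(5/7)^2 = (14/87)/(25/49) = 686/2175

686/2175


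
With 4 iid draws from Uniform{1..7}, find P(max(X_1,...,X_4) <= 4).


P(max <= 4) = P(all X_i <= 4) = (P(X_1 <= 4))^4
= (4/7)^4 = 256/2401

256/2401


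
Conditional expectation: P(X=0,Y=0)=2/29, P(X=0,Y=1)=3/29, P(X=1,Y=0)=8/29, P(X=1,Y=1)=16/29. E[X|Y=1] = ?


P(Y=1) = 19/29
E[X|Y=1] = (0*3 + 1*16)/19 = 16/19

16/19


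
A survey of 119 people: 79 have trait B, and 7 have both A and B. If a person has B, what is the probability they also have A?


P(A|B) = P(A∩B)/P(B) = (7/119)/(79/119) = 7/79

7/79


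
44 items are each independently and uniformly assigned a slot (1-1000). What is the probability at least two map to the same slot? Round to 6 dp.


P(all different) = prod((1000-i)/1000 for i=0..43) = 0.382884
P(at least one match) = 1 - 0.382884 = 0.617116

0.617116


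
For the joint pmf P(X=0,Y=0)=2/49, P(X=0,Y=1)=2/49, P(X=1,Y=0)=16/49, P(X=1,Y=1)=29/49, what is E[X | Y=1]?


P(Y=1) = 31/49
E[X|Y=1] = (0*2 + 1*29)/31 = 29/31

29/31


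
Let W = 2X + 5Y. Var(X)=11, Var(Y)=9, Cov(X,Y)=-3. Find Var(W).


Var(2X + 5Y) = 2^2*Var(X) + 5^2*Var(Y) + 2*2*5*Cov(X,Y)
= 4*11 + 25*9 + 20*(-3)
= 44 + 225 - 60 = 209

209


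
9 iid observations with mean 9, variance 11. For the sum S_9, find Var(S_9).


By independence, Var(S_n) = n*Var(X_1) = 9*11 = 99

99


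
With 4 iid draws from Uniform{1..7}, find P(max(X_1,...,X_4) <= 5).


P(max <= 5) = P(all X_i <= 5) = (P(X_1 <= 5))^4
= (5/7)^4 = 625/2401

625/2401


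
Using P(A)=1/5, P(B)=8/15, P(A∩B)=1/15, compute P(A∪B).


P(A∪B) = P(A) + P(B) - P(A∩B)
= 1/5 + 8/15 - 1/15 = 2/3

2/3


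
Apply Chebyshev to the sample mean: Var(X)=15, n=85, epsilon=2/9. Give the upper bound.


Var(Xbar) = Var(X)/n = 15/85
Chebyshev: P(|Xbar-mu| >= 2/9) <= Var(Xbar)/(2/9)^2 = (3/17)/(4/81) = 243/68
Bound exceeds 1, so trivial bound: 1

1


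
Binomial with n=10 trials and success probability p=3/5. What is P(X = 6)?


P(X=6) = C(10,6) * p^6 * (1-p)^4
= 210 * 729/15625 * 16/625
= 489888/1953125

489888/1953125


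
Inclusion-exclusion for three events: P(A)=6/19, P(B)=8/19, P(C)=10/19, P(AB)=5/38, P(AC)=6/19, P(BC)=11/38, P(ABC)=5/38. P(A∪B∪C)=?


P(A∪B∪C) = P(A)+P(B)+P(C) - P(AB)-P(AC)-P(BC) + P(ABC)
= 6/19+8/19+10/19 - 5/38-6/19-11/38 + 5/38
= 25/38

25/38


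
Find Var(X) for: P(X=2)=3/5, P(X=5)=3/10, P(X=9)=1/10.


E[X] = 18/5, E[X^2] = 18
Var(X) = E[X^2] - (E[X])^2 = 18 - (18/5)^2 = 126/25

126/25


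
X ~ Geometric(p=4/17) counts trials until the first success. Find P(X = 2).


P(X=2) = (1-p)^1 * p = (13/17)^1 * 4/17
= 13/17 * 4/17 = 52/289

52/289


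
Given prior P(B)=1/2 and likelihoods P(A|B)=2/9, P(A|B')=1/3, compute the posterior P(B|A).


P(A) = P(A|B)P(B) + P(A|B')P(B') = 2/9*1/2 + 1/3*1/2 = 5/18
P(B|A) = P(A|B)P(B)/P(A) = (1/9)/(5/18) = 2/5

2/5


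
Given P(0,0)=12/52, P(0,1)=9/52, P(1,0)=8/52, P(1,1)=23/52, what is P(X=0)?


P(X=0) = P(0,0)+P(0,1) = 12/52 + 9/52 = 21/52

21/52


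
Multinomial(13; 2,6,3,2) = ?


13! = 6227020800
Denominator: 2!=2 * 6!=720 * 3!=6 * 2!=2
Coefficient = 6227020800 / 17280 = 360360

360360


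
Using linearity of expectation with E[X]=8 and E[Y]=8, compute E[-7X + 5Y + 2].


E[-7X + 5Y + 2] = -7*E[X] + 5*E[Y] + 2
= (-7)*(8) + (5)*(8) + (2)
= -56 + 40 + 2 = -14

-14


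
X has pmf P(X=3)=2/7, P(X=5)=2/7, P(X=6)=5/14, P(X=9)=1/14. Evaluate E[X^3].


E[X^3] = sum(x^3 * P(x))
= 27*2/7 + 125*2/7 + 216*5/14 + 729*1/14
= 2417/14

2417/14


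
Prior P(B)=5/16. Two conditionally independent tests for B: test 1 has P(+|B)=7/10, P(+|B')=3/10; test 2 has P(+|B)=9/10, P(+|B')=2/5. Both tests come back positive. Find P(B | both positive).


After test 1: P(+) = 7/10*5/16 + 3/10*11/16 = 17/40
P(B|+) = (7/32)/(17/40) = 35/68
After test 2 (use post1 as new prior): P(+) = 9/10*35/68 + 2/5*33/68 = 447/680
P(B|+,+) = (63/136)/(447/680) = 105/149

105/149


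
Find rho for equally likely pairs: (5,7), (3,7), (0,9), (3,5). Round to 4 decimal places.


Cov(X,Y) = -1.5000, Var(X) = 3.1875, Var(Y) = 2.0000
rho = Cov/(sqrt(VarX)*sqrt(VarY)) = -0.5941

-0.5941


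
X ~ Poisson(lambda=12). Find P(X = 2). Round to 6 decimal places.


P(X=2) = e^(-12) * 12^2 / 2!
≈ 0.000006144212353 * 144 / 2
≈ 0.000442

0.000442


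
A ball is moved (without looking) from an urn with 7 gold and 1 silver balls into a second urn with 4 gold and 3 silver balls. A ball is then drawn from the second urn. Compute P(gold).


P(transfer gold) = 7/8; P(transfer silver) = 1/8
If gold transferred: Urn II has 5 gold of 8, so P(gold|gold moved) = 5/8
If silver transferred: Urn II has 4 gold of 8, so P(gold|silver moved) = 1/2
By total probability: P(gold) = 7/8*5/8 + 1/8*1/2 = 39/64

39/64


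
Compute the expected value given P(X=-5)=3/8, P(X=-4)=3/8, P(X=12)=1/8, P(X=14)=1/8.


E[X] = sum(x * P(x))
= -5*3/8 - 4*3/8 + 12*1/8 + 14*1/8
= -1/8

-1/8


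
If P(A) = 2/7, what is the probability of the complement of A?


P(A') = 1 - P(A) = 1 - 2/7 = 5/7

5/7


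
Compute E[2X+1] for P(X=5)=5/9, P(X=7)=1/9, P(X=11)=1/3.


E[2X+1] = sum(g(x)*P(x))
= 11*5/9 + 15*1/9 + 23*1/3
= 139/9

139/9


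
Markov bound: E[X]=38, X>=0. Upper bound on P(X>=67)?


Markov: P(X >= a) <= E[X]/a
P(X >= 67) <= 38/67

38/67


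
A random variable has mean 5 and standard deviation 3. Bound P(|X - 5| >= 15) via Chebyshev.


k = 15/3 = 5
Chebyshev: P(|X-mu| >= k*sigma) <= 1/k^2 = 1/5^2 = 1/25

1/25


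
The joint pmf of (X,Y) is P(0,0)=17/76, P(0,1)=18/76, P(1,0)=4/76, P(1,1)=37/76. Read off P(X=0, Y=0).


Read from table: P(X=0, Y=0) = 17/76

17/76


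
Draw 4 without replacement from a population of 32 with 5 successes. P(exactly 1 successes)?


P(X=1) = C(5,1)*C(27,3) / C(32,4)
= 5*2925 / 35960
= 14625/35960 = 2925/7192

2925/7192


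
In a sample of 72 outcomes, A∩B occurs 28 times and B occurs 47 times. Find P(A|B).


P(A|B) = P(A∩B)/P(B) = (28/72)/(47/72) = 28/47

28/47


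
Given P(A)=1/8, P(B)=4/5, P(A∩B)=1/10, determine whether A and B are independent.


P(A)*P(B) = 1/8*4/5 = 1/10
P(A∩B) = 1/10, which equals P(A)P(B), so independent

Yes, A and B are independent


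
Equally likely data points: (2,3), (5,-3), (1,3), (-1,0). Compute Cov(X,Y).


E[X]=7/4, E[Y]=3/4, E[XY]=-3/2
Cov(X,Y) = E[XY] - E[X]E[Y] = -3/2 - 7/4*3/4 = -45/16

-45/16


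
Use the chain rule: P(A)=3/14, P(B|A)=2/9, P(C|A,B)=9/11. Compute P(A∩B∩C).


P(A∩B∩C) = P(A) * P(B|A) * P(C|A∩B)
= 3/14 * 2/9 * 9/11
= 1/21 * 9/11 = 3/77

3/77


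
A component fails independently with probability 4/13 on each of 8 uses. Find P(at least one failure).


P(at least one) = 1 - P(none)
P(none) = (1 - 4/13)^8 = (9/13)^8 = 43046721/815730721
P(at least one) = 1 - 43046721/815730721 = 772684000/815730721

772684000/815730721


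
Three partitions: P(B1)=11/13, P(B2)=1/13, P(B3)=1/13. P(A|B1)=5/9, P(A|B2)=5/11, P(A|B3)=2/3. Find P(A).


P(A) = P(A|B1)P(B1) + P(A|B2)P(B2) + P(A|B3)P(B3)
= 5/9*11/13 + 5/11*1/13 + 2/3*1/13
= 55/117 + 5/143 + 2/39 = 716/1287

716/1287


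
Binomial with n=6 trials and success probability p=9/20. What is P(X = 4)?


P(X=4) = C(6,4) * p^4 * (1-p)^2
= 15 * 6561/160000 * 121/400
= 2381643/12800000

2381643/12800000


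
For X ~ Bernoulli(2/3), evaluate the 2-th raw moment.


For Bernoulli: X in {0,1}
E[X^2] = 0^2*(1-2/3) + 1^2*2/3 = 2/3

2/3


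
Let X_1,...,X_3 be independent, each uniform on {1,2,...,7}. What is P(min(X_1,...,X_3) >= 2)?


P(min >= 2) = P(all X_i >= 2) = (P(X_1 >= 2))^3
= (6/7)^3 = 216/343

216/343


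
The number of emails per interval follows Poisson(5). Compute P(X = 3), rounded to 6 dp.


P(X=3) = e^(-5) * 5^3 / 3!
≈ 0.006737946999 * 125 / 6
≈ 0.140374

0.140374


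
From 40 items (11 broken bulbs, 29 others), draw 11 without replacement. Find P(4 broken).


P(X=4) = C(11,4)*C(29,7) / C(40,11)
= 330*1560780 / 2311801440
= 515057400/2311801440 = 330165/1481924

330165/1481924


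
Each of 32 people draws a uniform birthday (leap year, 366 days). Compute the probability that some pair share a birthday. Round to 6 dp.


P(all different) = prod((366-i)/366 for i=0..31) = 0.247626
P(at least one match) = 1 - 0.247626 = 0.752374

0.752374


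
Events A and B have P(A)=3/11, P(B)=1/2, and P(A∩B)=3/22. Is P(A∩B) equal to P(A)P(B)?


P(A)*P(B) = 3/11*1/2 = 3/22
P(A∩B) = 3/22, which equals P(A)P(B), so independent

Yes, A and B are independent


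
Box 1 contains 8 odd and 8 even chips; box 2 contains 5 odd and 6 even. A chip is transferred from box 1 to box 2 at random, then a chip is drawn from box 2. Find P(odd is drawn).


P(transfer odd) = 8/16 = 1/2; P(transfer even) = 1/2
If odd transferred: Urn II has 6 odd of 12, so P(odd|odd moved) = 1/2
If even transferred: Urn II has 5 odd of 12, so P(odd|even moved) = 5/12
By total probability: P(odd) = 1/2*1/2 + 1/2*5/12 = 11/24

11/24


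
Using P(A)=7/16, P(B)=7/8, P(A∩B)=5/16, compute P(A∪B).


P(A∪B) = P(A) + P(B) - P(A∩B)
= 7/16 + 7/8 - 5/16 = 1

1


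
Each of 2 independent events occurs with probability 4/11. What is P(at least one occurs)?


P(at least one) = 1 - P(none)
P(none) = (1 - 4/11)^2 = (7/11)^2 = 49/121
P(at least one) = 1 - 49/121 = 72/121

72/121


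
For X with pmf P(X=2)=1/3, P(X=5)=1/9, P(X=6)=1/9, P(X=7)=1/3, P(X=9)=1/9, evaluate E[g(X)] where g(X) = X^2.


E[X^2] = sum(g(x)*P(x))
= 4*1/3 + 25*1/9 + 36*1/9 + 49*1/3 + 81*1/9
= 301/9

301/9


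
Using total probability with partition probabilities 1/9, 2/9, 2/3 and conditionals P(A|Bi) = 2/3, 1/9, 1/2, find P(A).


P(A) = P(A|B1)P(B1) + P(A|B2)P(B2) + P(A|B3)P(B3)
= 2/3*1/9 + 1/9*2/9 + 1/2*2/3
= 2/27 + 2/81 + 1/3 = 35/81

35/81


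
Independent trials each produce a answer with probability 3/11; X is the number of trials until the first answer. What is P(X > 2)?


P(X > 2) = P(first 2 trials all fail) = (1-p)^2 = (8/11)^2 = 64/121

64/121


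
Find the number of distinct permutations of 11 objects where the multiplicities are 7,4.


11! = 39916800
Denominator: 7!=5040 * 4!=24
Coefficient = 39916800 / 120960 = 330

330


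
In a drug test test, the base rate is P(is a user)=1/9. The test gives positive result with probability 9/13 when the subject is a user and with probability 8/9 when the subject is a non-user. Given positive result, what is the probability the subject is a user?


P(A) = P(A|B)P(B) + P(A|B')P(B') = 9/13*1/9 + 8/9*8/9 = 913/1053
P(B|A) = P(A|B)P(B)/P(A) = (1/13)/(913/1053) = 81/913

81/913


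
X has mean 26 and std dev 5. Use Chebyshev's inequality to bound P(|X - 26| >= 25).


k = 25/5 = 5
Chebyshev: P(|X-mu| >= k*sigma) <= 1/k^2 = 1/5^2 = 1/25

1/25


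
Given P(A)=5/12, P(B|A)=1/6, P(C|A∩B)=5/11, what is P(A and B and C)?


P(A∩B∩C) = P(A) * P(B|A) * P(C|A∩B)
= 5/12 * 1/6 * 5/11
= 5/72 * 5/11 = 25/792

25/792


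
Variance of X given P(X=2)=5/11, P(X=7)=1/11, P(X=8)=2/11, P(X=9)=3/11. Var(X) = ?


E[X] = 60/11, E[X^2] = 40
Var(X) = E[X^2] - (E[X])^2 = 40 - (60/11)^2 = 1240/121

1240/121


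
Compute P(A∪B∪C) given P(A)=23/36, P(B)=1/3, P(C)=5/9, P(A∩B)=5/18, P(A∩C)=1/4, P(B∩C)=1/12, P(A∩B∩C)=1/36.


P(A∪B∪C) = P(A)+P(B)+P(C) - P(AB)-P(AC)-P(BC) + P(ABC)
= 23/36+1/3+5/9 - 5/18-1/4-1/12 + 1/36
= 17/18

17/18


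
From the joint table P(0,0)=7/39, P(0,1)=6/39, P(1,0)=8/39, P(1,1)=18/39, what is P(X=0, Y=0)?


Read from table: P(X=0, Y=0) = 7/39

7/39


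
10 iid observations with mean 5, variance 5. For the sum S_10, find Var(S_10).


By independence, Var(S_n) = n*Var(X_1) = 10*5 = 50

50


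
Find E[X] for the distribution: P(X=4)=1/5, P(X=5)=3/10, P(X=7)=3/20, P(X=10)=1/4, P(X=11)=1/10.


E[X] = sum(x * P(x))
= 4*1/5 + 5*3/10 + 7*3/20 + 10*1/4 + 11*1/10
= 139/20

139/20


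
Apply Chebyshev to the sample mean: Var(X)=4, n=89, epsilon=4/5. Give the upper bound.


Var(Xbar) = Var(X)/n = 4/89
Chebyshev: P(|Xbar-mu| >= 4/5) <= Var(Xbar)/(4/5)^2 = (4/89)/(16/25) = 25/356

25/356


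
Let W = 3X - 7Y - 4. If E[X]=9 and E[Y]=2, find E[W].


E[3X - 7Y - 4] = 3*E[X] - 7*E[Y] - 4
= (3)*(9) + (-7)*(2) + (-4)
= 27 - 14 - 4 = 9

9


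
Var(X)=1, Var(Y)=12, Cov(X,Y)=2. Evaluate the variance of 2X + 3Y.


Var(2X + 3Y) = 2^2*Var(X) + 3^2*Var(Y) + 2*2*3*Cov(X,Y)
= 4*1 + 9*12 + 12*2
= 4 + 108 + 24 = 136

136


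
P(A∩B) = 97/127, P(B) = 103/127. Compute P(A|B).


P(A|B) = P(A∩B)/P(B) = (97/127)/(103/127) = 97/103

97/103


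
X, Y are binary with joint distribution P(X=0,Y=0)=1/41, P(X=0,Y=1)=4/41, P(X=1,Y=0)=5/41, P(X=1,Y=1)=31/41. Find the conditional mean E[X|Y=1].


P(Y=1) = 35/41
E[X|Y=1] = (0*4 + 1*31)/35 = 31/35

31/35


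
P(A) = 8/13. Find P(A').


P(A') = 1 - P(A) = 1 - 8/13 = 5/13

5/13


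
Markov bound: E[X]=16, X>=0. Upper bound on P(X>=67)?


Markov: P(X >= a) <= E[X]/a
P(X >= 67) <= 16/67

16/67


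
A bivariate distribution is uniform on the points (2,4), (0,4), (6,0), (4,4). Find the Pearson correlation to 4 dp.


Cov(X,Y) = -3.0000, Var(X) = 5.0000, Var(Y) = 3.0000
rho = Cov/(sqrt(VarX)*sqrt(VarY)) = -0.7746

-0.7746


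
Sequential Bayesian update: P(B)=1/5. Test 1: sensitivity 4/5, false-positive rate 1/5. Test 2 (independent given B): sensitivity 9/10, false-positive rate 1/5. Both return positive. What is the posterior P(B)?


After test 1: P(+) = 4/5*1/5 + 1/5*4/5 = 8/25
P(B|+) = (4/25)/(8/25) = 1/2
After test 2 (use post1 as new prior): P(+) = 9/10*1/2 + 1/5*1/2 = 11/20
P(B|+,+) = (9/20)/(11/20) = 9/11

9/11


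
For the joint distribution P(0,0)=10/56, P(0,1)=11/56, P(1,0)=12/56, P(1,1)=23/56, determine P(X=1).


P(X=1) = P(1,0)+P(1,1) = 12/56 + 23/56 = 35/56 = 5/8

5/8


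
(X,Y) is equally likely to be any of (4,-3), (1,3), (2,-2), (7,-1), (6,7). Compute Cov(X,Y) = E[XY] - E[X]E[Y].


E[X]=4, E[Y]=4/5, E[XY]=22/5
Cov(X,Y) = E[XY] - E[X]E[Y] = 22/5 - 4*4/5 = 6/5

6/5


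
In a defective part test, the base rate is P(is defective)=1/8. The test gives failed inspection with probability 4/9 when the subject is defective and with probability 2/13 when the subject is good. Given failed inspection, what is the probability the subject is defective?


P(A) = P(A|B)P(B) + P(A|B')P(B') = 4/9*1/8 + 2/13*7/8 = 89/468
P(B|A) = P(A|B)P(B)/P(A) = (1/18)/(89/468) = 26/89

26/89


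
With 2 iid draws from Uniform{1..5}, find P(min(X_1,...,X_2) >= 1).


P(min >= 1) = P(all X_i >= 1) = (P(X_1 >= 1))^2
= (5/5)^2 = 1^2 = 1

1


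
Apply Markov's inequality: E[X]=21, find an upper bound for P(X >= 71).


Markov: P(X >= a) <= E[X]/a
P(X >= 71) <= 21/71

21/71


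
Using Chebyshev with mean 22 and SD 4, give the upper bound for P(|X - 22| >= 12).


k = 12/4 = 3
Chebyshev: P(|X-mu| >= k*sigma) <= 1/k^2 = 1/3^2 = 1/9

1/9


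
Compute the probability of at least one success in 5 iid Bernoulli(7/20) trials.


P(at least one) = 1 - P(none)
P(none) = (1 - 7/20)^5 = (13/20)^5 = 371293/3200000
P(at least one) = 1 - 371293/3200000 = 2828707/3200000

2828707/3200000


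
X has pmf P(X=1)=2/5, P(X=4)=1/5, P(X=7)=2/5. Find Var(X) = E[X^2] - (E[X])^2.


E[X] = 4, E[X^2] = 116/5
Var(X) = E[X^2] - (E[X])^2 = 116/5 - (4)^2 = 36/5

36/5


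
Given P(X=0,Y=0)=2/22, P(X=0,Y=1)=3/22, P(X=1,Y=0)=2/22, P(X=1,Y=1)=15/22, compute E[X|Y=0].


P(Y=0) = 4/22
E[X|Y=0] = (0*2 + 1*2)/4 = 2/4 = 1/2

1/2


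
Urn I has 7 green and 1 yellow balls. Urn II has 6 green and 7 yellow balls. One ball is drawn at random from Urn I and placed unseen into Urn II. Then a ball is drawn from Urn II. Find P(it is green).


P(transfer green) = 7/8; P(transfer yellow) = 1/8
If green transferred: Urn II has 7 green of 14, so P(green|green moved) = 1/2
If yellow transferred: Urn II has 6 green of 14, so P(green|yellow moved) = 3/7
By total probability: P(green) = 7/8*1/2 + 1/8*3/7 = 55/112

55/112


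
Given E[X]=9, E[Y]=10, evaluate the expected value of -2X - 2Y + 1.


E[-2X - 2Y + 1] = -2*E[X] - 2*E[Y] + 1
= (-2)*(9) + (-2)*(10) + (1)
= -18 - 20 + 1 = -37

-37


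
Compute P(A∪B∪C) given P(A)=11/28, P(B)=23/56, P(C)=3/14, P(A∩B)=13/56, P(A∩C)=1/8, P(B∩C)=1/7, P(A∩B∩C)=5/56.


P(A∪B∪C) = P(A)+P(B)+P(C) - P(AB)-P(AC)-P(BC) + P(ABC)
= 11/28+23/56+3/14 - 13/56-1/8-1/7 + 5/56
= 17/28

17/28


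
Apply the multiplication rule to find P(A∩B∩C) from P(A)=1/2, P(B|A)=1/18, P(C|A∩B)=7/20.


P(A∩B∩C) = P(A) * P(B|A) * P(C|A∩B)
= 1/2 * 1/18 * 7/20
= 1/36 * 7/20 = 7/720

7/720


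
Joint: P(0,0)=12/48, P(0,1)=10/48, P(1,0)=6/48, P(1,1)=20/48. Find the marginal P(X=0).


P(X=0) = P(0,0)+P(0,1) = 12/48 + 10/48 = 22/48 = 11/24

11/24


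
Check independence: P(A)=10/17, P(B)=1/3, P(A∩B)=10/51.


P(A)*P(B) = 10/17*1/3 = 10/51
P(A∩B) = 10/51, which equals P(A)P(B), so independent

Yes, A and B are independent


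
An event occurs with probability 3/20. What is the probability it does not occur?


P(A') = 1 - P(A) = 1 - 3/20 = 17/20

17/20


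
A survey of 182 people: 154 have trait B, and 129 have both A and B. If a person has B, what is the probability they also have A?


P(A|B) = P(A∩B)/P(B) = (129/182)/(154/182) = 129/154

129/154


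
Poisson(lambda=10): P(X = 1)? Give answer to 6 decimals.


P(X=1) = e^(-10) * 10^1 / 1!
≈ 0.00004539992976 * 10 / 1
≈ 0.000454

0.000454


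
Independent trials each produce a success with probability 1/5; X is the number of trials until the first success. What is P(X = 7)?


P(X=7) = (1-p)^6 * p = (4/5)^6 * 1/5
= 4096/15625 * 1/5 = 4096/78125

4096/78125


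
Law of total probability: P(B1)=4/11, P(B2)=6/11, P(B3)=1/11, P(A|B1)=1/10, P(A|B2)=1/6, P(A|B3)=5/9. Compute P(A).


P(A) = P(A|B1)P(B1) + P(A|B2)P(B2) + P(A|B3)P(B3)
= 1/10*4/11 + 1/6*6/11 + 5/9*1/11
= 2/55 + 1/11 + 5/99 = 8/45

8/45


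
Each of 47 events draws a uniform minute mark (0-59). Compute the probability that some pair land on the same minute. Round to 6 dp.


P(all different) = prod((60-i)/60 for i=0..46) = 0.000000
P(at least one match) = 1 - 0.000000 = 1.000000

1.000000


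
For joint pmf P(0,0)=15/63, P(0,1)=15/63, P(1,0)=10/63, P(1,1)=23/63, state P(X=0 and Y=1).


Read from table: P(X=0, Y=1) = 15/63 = 5/21

5/21


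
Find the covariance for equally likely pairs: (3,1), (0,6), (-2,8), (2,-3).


E[X]=3/4, E[Y]=3, E[XY]=-19/4
Cov(X,Y) = E[XY] - E[X]E[Y] = -19/4 - 3/4*3 = -7

-7


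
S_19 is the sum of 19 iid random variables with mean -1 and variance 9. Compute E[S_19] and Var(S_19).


E[S_n] = n*mu = 19*-1 = -19
Var(S_n) = n*sigma^2 = 19*9 = 171

E[S_19]=-19, Var(S_19)=171


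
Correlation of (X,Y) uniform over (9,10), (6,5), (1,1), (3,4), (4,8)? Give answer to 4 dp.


Cov(X,Y) = 7.2400, Var(X) = 7.4400, Var(Y) = 9.8400
rho = Cov/(sqrt(VarX)*sqrt(VarY)) = 0.8462

0.8462


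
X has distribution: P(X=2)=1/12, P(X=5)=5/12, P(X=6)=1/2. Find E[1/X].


E[1/X] = sum(g(x)*P(x))
= 1/2*1/12 + 1/5*5/12 + 1/6*1/2
= 5/24

5/24


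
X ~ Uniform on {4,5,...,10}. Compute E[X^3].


E[X^3] = (1/7) * sum(x^3 for x=4..10)
= 2989/7 = 427

427


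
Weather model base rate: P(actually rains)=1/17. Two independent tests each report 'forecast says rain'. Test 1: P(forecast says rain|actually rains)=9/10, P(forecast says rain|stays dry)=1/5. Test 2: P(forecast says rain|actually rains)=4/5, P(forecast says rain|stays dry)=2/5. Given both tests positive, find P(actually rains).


After test 1: P(+) = 9/10*1/17 + 1/5*16/17 = 41/170
P(B|+) = (9/170)/(41/170) = 9/41
After test 2 (use post1 as new prior): P(+) = 4/5*9/41 + 2/5*32/41 = 20/41
P(B|+,+) = (36/205)/(20/41) = 9/25

9/25


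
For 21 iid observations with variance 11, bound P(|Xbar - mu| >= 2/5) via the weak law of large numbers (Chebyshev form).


Var(Xbar) = Var(X)/n = 11/21
Chebyshev: P(|Xbar-mu| >= 2/5) <= Var(Xbar)/(2/5)^2 = (11/21)/(4/25) = 275/84
Bound exceeds 1, so trivial bound: 1

1


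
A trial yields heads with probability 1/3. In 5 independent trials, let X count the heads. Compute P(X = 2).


P(X=2) = C(5,2) * p^2 * (1-p)^3
= 10 * 1/9 * 8/27
= 80/243

80/243


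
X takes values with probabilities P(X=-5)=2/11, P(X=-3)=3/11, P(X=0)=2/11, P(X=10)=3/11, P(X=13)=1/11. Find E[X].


E[X] = sum(x * P(x))
= -5*2/11 - 3*3/11 + 0*2/11 + 10*3/11 + 13*1/11
= 24/11

24/11


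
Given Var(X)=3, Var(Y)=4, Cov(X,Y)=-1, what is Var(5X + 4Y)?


Var(5X + 4Y) = 5^2*Var(X) + 4^2*Var(Y) + 2*5*4*Cov(X,Y)
= 25*3 + 16*4 + 40*(-1)
= 75 + 64 - 40 = 99

99


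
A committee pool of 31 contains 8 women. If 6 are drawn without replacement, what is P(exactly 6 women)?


P(X=6) = C(8,6)*C(23,0) / C(31,6)
= 28*1 / 736281
= 28/736281 = 4/105183

4/105183


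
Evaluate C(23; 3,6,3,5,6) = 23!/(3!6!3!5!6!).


23! = 25852016738884976640000
Denominator: 3!=6 * 6!=720 * 3!=6 * 5!=120 * 6!=720
Coefficient = 25852016738884976640000 / 2239488000 = 11543717465280

11543717465280


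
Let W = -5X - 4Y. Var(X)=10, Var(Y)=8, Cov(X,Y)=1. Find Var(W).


Var(-5X - 4Y) = (-5)^2*Var(X) + (-4)^2*Var(Y) + 2*(-5)*(-4)*Cov(X,Y)
= 25*10 + 16*8 + 40*1
= 250 + 128 + 40 = 418

418


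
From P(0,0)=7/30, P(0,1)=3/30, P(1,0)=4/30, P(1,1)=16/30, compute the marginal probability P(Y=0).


P(Y=0) = P(0,0)+P(1,0) = 7/30 + 4/30 = 11/30

11/30


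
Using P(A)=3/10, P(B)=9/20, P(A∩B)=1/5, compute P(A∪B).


P(A∪B) = P(A) + P(B) - P(A∩B)
= 3/10 + 9/20 - 1/5 = 11/20

11/20


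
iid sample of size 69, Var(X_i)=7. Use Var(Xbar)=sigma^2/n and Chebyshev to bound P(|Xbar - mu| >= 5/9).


Var(Xbar) = Var(X)/n = 7/69
Chebyshev: P(|Xbar-mu| >= 5/9) <= Var(Xbar)/(5/9)^2 = (7/69)/(25/81) = 189/575

189/575


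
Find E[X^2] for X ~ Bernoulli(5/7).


For Bernoulli: X in {0,1}
E[X^2] = 0^2*(1-5/7) + 1^2*5/7 = 5/7

5/7


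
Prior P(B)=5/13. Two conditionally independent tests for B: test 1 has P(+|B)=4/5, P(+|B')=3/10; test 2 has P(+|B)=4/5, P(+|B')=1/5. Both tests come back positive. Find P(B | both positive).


After test 1: P(+) = 4/5*5/13 + 3/10*8/13 = 32/65
P(B|+) = (4/13)/(32/65) = 5/8
After test 2 (use post1 as new prior): P(+) = 4/5*5/8 + 1/5*3/8 = 23/40
P(B|+,+) = (1/2)/(23/40) = 20/23

20/23


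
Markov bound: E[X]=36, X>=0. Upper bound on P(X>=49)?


Markov: P(X >= a) <= E[X]/a
P(X >= 49) <= 36/49

36/49


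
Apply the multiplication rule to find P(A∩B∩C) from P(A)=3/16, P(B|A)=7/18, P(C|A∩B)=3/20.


P(A∩B∩C) = P(A) * P(B|A) * P(C|A∩B)
= 3/16 * 7/18 * 3/20
= 7/96 * 3/20 = 7/640

7/640


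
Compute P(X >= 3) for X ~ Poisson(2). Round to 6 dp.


P(X>=3) = 1 - P(X<=2) = 1 - (e^(-2)*2^0/0! + e^(-2)*2^1/1! + e^(-2)*2^2/2!)
≈ 1 - (0.1353352832 + 0.2706705665 + 0.2706705665)
= 1 - 0.6766764162 = 0.3233235838
≈ 0.323324

0.323324


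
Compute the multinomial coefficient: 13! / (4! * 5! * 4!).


13! = 6227020800
Denominator: 4!=24 * 5!=120 * 4!=24
Coefficient = 6227020800 / 69120 = 90090

90090


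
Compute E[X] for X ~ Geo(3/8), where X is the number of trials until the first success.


For geometric (trials until first success), E[X] = 1/p = 1/(3/8) = 8/3

8/3


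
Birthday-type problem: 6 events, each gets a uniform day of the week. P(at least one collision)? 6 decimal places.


P(all different) = prod((7-i)/7 for i=0..5) = 0.042839
P(at least one match) = 1 - 0.042839 = 0.957161

0.957161


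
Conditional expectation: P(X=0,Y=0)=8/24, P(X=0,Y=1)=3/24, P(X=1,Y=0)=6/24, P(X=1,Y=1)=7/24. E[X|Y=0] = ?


P(Y=0) = 14/24
E[X|Y=0] = (0*8 + 1*6)/14 = 6/14 = 3/7

3/7


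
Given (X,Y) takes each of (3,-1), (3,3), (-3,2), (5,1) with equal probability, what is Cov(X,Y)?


E[X]=2, E[Y]=5/4, E[XY]=5/4
Cov(X,Y) = E[XY] - E[X]E[Y] = 5/4 - 2*5/4 = -5/4

-5/4


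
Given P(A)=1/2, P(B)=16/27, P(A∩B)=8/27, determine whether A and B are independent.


P(A)*P(B) = 1/2*16/27 = 8/27
P(A∩B) = 8/27, which equals P(A)P(B), so independent

Yes, A and B are independent


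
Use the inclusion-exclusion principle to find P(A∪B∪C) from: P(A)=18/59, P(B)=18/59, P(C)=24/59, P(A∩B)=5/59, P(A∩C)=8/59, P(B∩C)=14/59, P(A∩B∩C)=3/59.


P(A∪B∪C) = P(A)+P(B)+P(C) - P(AB)-P(AC)-P(BC) + P(ABC)
= 18/59+18/59+24/59 - 5/59-8/59-14/59 + 3/59
= 36/59

36/59


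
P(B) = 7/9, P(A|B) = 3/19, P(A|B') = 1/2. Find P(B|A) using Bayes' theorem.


P(A) = P(A|B)P(B) + P(A|B')P(B') = 3/19*7/9 + 1/2*2/9 = 40/171
P(B|A) = P(A|B)P(B)/P(A) = (7/57)/(40/171) = 21/40

21/40


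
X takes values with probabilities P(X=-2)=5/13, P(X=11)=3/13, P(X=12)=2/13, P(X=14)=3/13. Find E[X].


E[X] = sum(x * P(x))
= -2*5/13 + 11*3/13 + 12*2/13 + 14*3/13
= 89/13

89/13


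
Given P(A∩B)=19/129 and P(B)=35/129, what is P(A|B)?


P(A|B) = P(A∩B)/P(B) = (19/129)/(35/129) = 19/35

19/35


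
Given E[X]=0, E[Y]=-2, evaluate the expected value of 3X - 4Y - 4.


E[3X - 4Y - 4] = 3*E[X] - 4*E[Y] - 4
= (3)*(0) + (-4)*(-2) + (-4)
= 0 + 8 - 4 = 4

4


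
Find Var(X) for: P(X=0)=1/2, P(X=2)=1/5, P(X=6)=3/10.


E[X] = 11/5, E[X^2] = 58/5
Var(X) = E[X^2] - (E[X])^2 = 58/5 - (11/5)^2 = 169/25

169/25


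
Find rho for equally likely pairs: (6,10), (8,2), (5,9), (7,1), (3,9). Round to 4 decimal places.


Cov(X,Y) = -4.9600, Var(X) = 2.9600, Var(Y) = 14.9600
rho = Cov/(sqrt(VarX)*sqrt(VarY)) = -0.7454

-0.7454


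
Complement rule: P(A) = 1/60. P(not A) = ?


P(A') = 1 - P(A) = 1 - 1/60 = 59/60

59/60


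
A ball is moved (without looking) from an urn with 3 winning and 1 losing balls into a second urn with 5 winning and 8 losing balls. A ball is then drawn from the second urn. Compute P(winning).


P(transfer winning) = 3/4; P(transfer losing) = 1/4
If winning transferred: Urn II has 6 winning of 14, so P(winning|winning moved) = 3/7
If losing transferred: Urn II has 5 winning of 14, so P(winning|losing moved) = 5/14
By total probability: P(winning) = 3/4*3/7 + 1/4*5/14 = 23/56

23/56


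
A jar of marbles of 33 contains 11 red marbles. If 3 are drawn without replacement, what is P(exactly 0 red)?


P(X=0) = C(11,0)*C(22,3) / C(33,3)
= 1*1540 / 5456
= 1540/5456 = 35/124

35/124


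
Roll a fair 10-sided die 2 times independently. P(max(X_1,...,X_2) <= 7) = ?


P(max <= 7) = P(all X_i <= 7) = (P(X_1 <= 7))^2
= (7/10)^2 = 49/100

49/100


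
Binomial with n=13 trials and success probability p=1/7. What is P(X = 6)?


P(X=6) = C(13,6) * p^6 * (1-p)^7
= 1716 * 1/117649 * 279936/823543
= 480370176/96889010407

480370176/96889010407


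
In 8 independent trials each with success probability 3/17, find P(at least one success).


P(at least one) = 1 - P(none)
P(none) = (1 - 3/17)^8 = (14/17)^8 = 1475789056/6975757441
P(at least one) = 1 - 1475789056/6975757441 = 5499968385/6975757441

5499968385/6975757441


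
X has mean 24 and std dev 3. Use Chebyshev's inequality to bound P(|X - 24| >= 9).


k = 9/3 = 3
Chebyshev: P(|X-mu| >= k*sigma) <= 1/k^2 = 1/3^2 = 1/9

1/9


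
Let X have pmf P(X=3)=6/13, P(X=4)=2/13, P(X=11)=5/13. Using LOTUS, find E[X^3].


E[X^3] = sum(g(x)*P(x))
= 27*6/13 + 64*2/13 + 1331*5/13
= 6945/13

6945/13


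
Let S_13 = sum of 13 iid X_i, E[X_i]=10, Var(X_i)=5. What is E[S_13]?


E[S_n] = n*E[X_1] = 13*10 = 130

130


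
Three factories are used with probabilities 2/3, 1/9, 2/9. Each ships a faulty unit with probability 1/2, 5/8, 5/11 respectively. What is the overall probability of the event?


P(A) = P(A|B1)P(B1) + P(A|B2)P(B2) + P(A|B3)P(B3)
= 1/2*2/3 + 5/8*1/9 + 5/11*2/9
= 1/3 + 5/72 + 10/99 = 133/264

133/264


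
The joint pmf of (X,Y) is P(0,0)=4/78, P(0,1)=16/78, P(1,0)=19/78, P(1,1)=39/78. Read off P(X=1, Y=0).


Read from table: P(X=1, Y=0) = 19/78

19/78


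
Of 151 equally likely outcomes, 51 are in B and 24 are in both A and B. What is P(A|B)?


P(A|B) = P(A∩B)/P(B) = (24/151)/(51/151) = 24/51 = 8/17

8/17


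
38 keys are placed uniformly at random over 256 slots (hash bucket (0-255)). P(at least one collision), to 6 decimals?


P(all different) = prod((256-i)/256 for i=0..37) = 0.055523
P(at least one match) = 1 - 0.055523 = 0.944477

0.944477


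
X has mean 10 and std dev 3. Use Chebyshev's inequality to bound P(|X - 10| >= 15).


k = 15/3 = 5
Chebyshev: P(|X-mu| >= k*sigma) <= 1/k^2 = 1/5^2 = 1/25

1/25


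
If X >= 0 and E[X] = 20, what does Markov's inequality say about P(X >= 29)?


Markov: P(X >= a) <= E[X]/a
P(X >= 29) <= 20/29

20/29


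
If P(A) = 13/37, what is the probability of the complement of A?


P(A') = 1 - P(A) = 1 - 13/37 = 24/37

24/37


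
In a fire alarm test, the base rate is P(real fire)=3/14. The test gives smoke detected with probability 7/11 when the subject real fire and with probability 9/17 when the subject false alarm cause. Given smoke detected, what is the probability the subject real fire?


P(A) = P(A|B)P(B) + P(A|B')P(B') = 7/11*3/14 + 9/17*11/14 = 723/1309
P(B|A) = P(A|B)P(B)/P(A) = (3/22)/(723/1309) = 119/482

119/482


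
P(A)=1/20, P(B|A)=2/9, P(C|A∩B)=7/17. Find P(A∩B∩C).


P(A∩B∩C) = P(A) * P(B|A) * P(C|A∩B)
= 1/20 * 2/9 * 7/17
= 1/90 * 7/17 = 7/1530

7/1530


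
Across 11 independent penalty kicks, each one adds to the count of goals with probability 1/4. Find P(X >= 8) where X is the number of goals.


P(X>=8) = P(X=8) + P(X=9) + P(X=10) + P(X=11)
= 4455/4194304 + 495/4194304 + 33/4194304 + 1/4194304
= 623/524288

623/524288


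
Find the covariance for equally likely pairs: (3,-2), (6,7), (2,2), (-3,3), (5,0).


E[X]=13/5, E[Y]=2, E[XY]=31/5
Cov(X,Y) = E[XY] - E[X]E[Y] = 31/5 - 13/5*2 = 1

1


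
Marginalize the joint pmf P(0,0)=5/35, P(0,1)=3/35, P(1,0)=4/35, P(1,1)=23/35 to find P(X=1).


P(X=1) = P(1,0)+P(1,1) = 4/35 + 23/35 = 27/35

27/35


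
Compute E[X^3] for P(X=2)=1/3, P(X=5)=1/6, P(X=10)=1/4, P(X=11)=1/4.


E[X^3] = sum(g(x)*P(x))
= 8*1/3 + 125*1/6 + 1000*1/4 + 1331*1/4
= 2425/4

2425/4


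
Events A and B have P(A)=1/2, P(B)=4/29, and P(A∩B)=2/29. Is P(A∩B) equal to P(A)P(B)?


P(A)*P(B) = 1/2*4/29 = 2/29
P(A∩B) = 2/29, which equals P(A)P(B), so independent

Yes, A and B are independent


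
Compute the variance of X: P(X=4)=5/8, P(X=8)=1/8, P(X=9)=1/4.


E[X] = 23/4, E[X^2] = 153/4
Var(X) = E[X^2] - (E[X])^2 = 153/4 - (23/4)^2 = 83/16

83/16


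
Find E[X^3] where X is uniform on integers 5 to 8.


E[X^3] = (1/4) * sum(x^3 for x=5..8)
= 1196/4 = 299

299


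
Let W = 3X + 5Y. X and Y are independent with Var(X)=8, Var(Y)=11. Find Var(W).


Independence => Cov(X,Y)=0
Var(3X + 5Y) = 3^2*Var(X) + 5^2*Var(Y)
= 9*8 + 25*11 = 347

347


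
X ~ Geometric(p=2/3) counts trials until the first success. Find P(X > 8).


P(X > 8) = P(first 8 trials all fail) = (1-p)^8 = (1/3)^8 = 1/6561

1/6561


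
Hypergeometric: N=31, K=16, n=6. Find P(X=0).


P(X=0) = C(16,0)*C(15,6) / C(31,6)
= 1*5005 / 736281
= 5005/736281 = 55/8091

55/8091


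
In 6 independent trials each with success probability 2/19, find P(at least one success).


P(at least one) = 1 - P(none)
P(none) = (1 - 2/19)^6 = (17/19)^6 = 24137569/47045881
P(at least one) = 1 - 24137569/47045881 = 22908312/47045881

22908312/47045881


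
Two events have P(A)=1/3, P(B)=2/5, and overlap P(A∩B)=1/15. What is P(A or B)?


P(A∪B) = P(A) + P(B) - P(A∩B)
= 1/3 + 2/5 - 1/15 = 2/3

2/3


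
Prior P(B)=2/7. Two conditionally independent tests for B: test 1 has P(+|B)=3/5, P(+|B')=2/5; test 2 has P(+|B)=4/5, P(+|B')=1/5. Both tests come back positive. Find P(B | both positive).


After test 1: P(+) = 3/5*2/7 + 2/5*5/7 = 16/35
P(B|+) = (6/35)/(16/35) = 3/8
After test 2 (use post1 as new prior): P(+) = 4/5*3/8 + 1/5*5/8 = 17/40
P(B|+,+) = (3/10)/(17/40) = 12/17

12/17


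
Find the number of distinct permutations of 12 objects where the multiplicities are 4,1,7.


12! = 479001600
Denominator: 4!=24 * 1!=1 * 7!=5040
Coefficient = 479001600 / 120960 = 3960

3960


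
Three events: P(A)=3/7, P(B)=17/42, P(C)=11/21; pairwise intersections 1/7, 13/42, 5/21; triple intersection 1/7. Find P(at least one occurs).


P(A∪B∪C) = P(A)+P(B)+P(C) - P(AB)-P(AC)-P(BC) + P(ABC)
= 3/7+17/42+11/21 - 1/7-13/42-5/21 + 1/7
= 17/21

17/21


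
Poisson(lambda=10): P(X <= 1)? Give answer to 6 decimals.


P(X<=1) = e^(-10)*10^0/0! + e^(-10)*10^1/1!
≈ 0.0000453999 + 0.0004539993
= 0.0004993992
≈ 0.000499

0.000499


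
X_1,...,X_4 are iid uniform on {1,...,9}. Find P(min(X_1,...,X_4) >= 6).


P(min >= 6) = P(all X_i >= 6) = (P(X_1 >= 6))^4
= (4/9)^4 = 256/6561

256/6561


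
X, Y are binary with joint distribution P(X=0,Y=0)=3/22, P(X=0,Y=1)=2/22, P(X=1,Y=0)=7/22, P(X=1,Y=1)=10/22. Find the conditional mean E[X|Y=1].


P(Y=1) = 12/22
E[X|Y=1] = (0*2 + 1*10)/12 = 10/12 = 5/6

5/6


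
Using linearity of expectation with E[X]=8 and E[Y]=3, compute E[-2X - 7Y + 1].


E[-2X - 7Y + 1] = -2*E[X] - 7*E[Y] + 1
= (-2)*(8) + (-7)*(3) + (1)
= -16 - 21 + 1 = -36

-36


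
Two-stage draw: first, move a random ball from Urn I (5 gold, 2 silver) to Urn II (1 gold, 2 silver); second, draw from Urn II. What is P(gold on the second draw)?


P(transfer gold) = 5/7; P(transfer silver) = 2/7
If gold transferred: Urn II has 2 gold of 4, so P(gold|gold moved) = 1/2
If silver transferred: Urn II has 1 gold of 4, so P(gold|silver moved) = 1/4
By total probability: P(gold) = 5/7*1/2 + 2/7*1/4 = 3/7

3/7


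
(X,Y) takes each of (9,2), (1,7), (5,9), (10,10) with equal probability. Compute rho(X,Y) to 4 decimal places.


Cov(X,Y) = -1.2500, Var(X) = 12.6875, Var(Y) = 9.5000
rho = Cov/(sqrt(VarX)*sqrt(VarY)) = -0.1139

-0.1139


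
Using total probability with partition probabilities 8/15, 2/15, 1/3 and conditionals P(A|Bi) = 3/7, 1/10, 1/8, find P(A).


P(A) = P(A|B1)P(B1) + P(A|B2)P(B2) + P(A|B3)P(B3)
= 3/7*8/15 + 1/10*2/15 + 1/8*1/3
= 8/35 + 1/75 + 1/24 = 397/1400

397/1400


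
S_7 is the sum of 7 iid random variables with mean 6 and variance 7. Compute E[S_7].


E[S_n] = n*E[X_1] = 7*6 = 42

42


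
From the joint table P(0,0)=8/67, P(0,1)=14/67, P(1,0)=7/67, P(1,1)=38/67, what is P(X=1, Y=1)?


Read from table: P(X=1, Y=1) = 38/67

38/67


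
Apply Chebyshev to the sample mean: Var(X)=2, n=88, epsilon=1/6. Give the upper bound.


Var(Xbar) = Var(X)/n = 2/88
Chebyshev: P(|Xbar-mu| >= 1/6) <= Var(Xbar)/(1/6)^2 = (1/44)/(1/36) = 9/11

9/11


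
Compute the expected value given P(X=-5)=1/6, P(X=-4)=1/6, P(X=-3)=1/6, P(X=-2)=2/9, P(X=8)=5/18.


E[X] = sum(x * P(x))
= -5*1/6 - 4*1/6 - 3*1/6 - 2*2/9 + 8*5/18
= -2/9

-2/9


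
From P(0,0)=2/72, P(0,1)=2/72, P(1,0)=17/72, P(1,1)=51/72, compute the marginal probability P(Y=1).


P(Y=1) = P(0,1)+P(1,1) = 2/72 + 51/72 = 53/72

53/72


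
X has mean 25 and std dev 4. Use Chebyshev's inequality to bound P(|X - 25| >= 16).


k = 16/4 = 4
Chebyshev: P(|X-mu| >= k*sigma) <= 1/k^2 = 1/4^2 = 1/16

1/16


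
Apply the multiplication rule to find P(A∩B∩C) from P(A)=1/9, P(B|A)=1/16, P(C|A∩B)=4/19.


P(A∩B∩C) = P(A) * P(B|A) * P(C|A∩B)
= 1/9 * 1/16 * 4/19
= 1/144 * 4/19 = 1/684

1/684


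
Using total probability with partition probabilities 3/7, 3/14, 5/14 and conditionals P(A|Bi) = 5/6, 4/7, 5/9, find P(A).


P(A) = P(A|B1)P(B1) + P(A|B2)P(B2) + P(A|B3)P(B3)
= 5/6*3/7 + 4/7*3/14 + 5/9*5/14
= 5/14 + 6/49 + 25/126 = 299/441

299/441


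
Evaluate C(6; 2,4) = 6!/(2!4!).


6! = 720
Denominator: 2!=2 * 4!=24
Coefficient = 720 / 48 = 15

15


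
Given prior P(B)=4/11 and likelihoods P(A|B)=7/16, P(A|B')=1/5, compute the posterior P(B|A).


P(A) = P(A|B)P(B) + P(A|B')P(B') = 7/16*4/11 + 1/5*7/11 = 63/220
P(B|A) = P(A|B)P(B)/P(A) = (7/44)/(63/220) = 5/9

5/9


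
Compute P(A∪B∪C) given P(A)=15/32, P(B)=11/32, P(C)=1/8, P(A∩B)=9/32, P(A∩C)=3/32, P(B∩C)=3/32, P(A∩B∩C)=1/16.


P(A∪B∪C) = P(A)+P(B)+P(C) - P(AB)-P(AC)-P(BC) + P(ABC)
= 15/32+11/32+1/8 - 9/32-3/32-3/32 + 1/16
= 17/32

17/32


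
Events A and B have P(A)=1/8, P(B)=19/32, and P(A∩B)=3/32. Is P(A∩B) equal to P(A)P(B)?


P(A)*P(B) = 1/8*19/32 = 19/256
P(A∩B) = 3/32 != 19/256, so not independent

No, A and B are not independent


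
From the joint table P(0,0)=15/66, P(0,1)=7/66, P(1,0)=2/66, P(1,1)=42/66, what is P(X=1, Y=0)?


Read from table: P(X=1, Y=0) = 2/66 = 1/33

1/33


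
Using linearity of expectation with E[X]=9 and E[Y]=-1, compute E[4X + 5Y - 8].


E[4X + 5Y - 8] = 4*E[X] + 5*E[Y] - 8
= (4)*(9) + (5)*(-1) + (-8)
= 36 - 5 - 8 = 23

23


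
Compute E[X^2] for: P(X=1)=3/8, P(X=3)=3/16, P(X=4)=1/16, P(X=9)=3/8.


E[X^2] = sum(x^2 * P(x))
= 1*3/8 + 9*3/16 + 16*1/16 + 81*3/8
= 535/16

535/16


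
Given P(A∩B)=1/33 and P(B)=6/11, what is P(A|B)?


P(A|B) = P(A∩B)/P(B) = (1/33)/(18/33) = 1/18

1/18


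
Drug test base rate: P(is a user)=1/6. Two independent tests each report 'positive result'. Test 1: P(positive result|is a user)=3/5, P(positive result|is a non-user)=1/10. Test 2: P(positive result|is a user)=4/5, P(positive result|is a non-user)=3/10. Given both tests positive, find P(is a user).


After test 1: P(+) = 3/5*1/6 + 1/10*5/6 = 11/60
P(B|+) = (1/10)/(11/60) = 6/11
After test 2 (use post1 as new prior): P(+) = 4/5*6/11 + 3/10*5/11 = 63/110
P(B|+,+) = (24/55)/(63/110) = 16/21

16/21


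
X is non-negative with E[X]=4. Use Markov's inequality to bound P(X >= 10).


Markov: P(X >= a) <= E[X]/a
P(X >= 10) <= 4/10 = 2/5

2/5


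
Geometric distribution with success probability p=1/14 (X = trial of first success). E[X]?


For geometric (trials until first success), E[X] = 1/p = 1/(1/14) = 14

14


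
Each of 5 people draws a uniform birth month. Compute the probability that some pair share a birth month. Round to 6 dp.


P(all different) = prod((12-i)/12 for i=0..4) = 0.381944
P(at least one match) = 1 - 0.381944 = 0.618056

0.618056


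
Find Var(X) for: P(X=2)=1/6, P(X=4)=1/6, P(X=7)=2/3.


E[X] = 17/3, E[X^2] = 36
Var(X) = E[X^2] - (E[X])^2 = 36 - (17/3)^2 = 35/9

35/9


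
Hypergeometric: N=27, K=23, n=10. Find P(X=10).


P(X=10) = C(23,10)*C(4,0) / C(27,10)
= 1144066*1 / 8436285
= 1144066/8436285 = 238/1755

238/1755


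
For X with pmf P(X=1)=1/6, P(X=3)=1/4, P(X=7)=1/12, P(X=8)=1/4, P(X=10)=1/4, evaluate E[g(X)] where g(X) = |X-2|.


E[|X-2|] = sum(g(x)*P(x))
= 1*1/6 + 1*1/4 + 5*1/12 + 6*1/4 + 8*1/4
= 13/3

13/3


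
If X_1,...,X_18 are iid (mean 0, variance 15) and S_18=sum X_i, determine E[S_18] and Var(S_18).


E[S_n] = n*mu = 18*0 = 0
Var(S_n) = n*sigma^2 = 18*15 = 270

E[S_18]=0, Var(S_18)=270


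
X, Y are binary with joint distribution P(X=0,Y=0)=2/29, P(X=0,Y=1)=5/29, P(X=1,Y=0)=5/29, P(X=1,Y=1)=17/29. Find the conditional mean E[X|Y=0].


P(Y=0) = 7/29
E[X|Y=0] = (0*2 + 1*5)/7 = 5/7

5/7


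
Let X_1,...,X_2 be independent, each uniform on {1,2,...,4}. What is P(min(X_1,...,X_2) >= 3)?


P(min >= 3) = P(all X_i >= 3) = (P(X_1 >= 3))^2
= (2/4)^2 = (1/2)^2 = 1/4

1/4


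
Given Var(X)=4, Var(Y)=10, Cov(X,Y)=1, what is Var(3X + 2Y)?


Var(3X + 2Y) = 3^2*Var(X) + 2^2*Var(Y) + 2*3*2*Cov(X,Y)
= 9*4 + 4*10 + 12*1
= 36 + 40 + 12 = 88

88


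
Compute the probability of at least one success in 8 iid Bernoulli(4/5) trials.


P(at least one) = 1 - P(none)
P(none) = (1 - 4/5)^8 = (1/5)^8 = 1/390625
P(at least one) = 1 - 1/390625 = 390624/390625

390624/390625
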